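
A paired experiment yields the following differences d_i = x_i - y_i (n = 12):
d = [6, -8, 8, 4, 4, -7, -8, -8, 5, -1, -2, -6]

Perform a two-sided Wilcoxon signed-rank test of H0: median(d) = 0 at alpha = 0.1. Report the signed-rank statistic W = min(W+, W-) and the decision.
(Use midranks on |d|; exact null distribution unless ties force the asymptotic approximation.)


Step 1: Drop any zero differences (none here) and take |d_i|.
|d| = [6, 8, 8, 4, 4, 7, 8, 8, 5, 1, 2, 6]
Step 2: Midrank |d_i| (ties get averaged ranks).
ranks: |6|->6.5, |8|->10.5, |8|->10.5, |4|->3.5, |4|->3.5, |7|->8, |8|->10.5, |8|->10.5, |5|->5, |1|->1, |2|->2, |6|->6.5
Step 3: Attach original signs; sum ranks with positive sign and with negative sign.
W+ = 6.5 + 10.5 + 3.5 + 3.5 + 5 = 29
W- = 10.5 + 8 + 10.5 + 10.5 + 1 + 2 + 6.5 = 49
(Check: W+ + W- = 78 should equal n(n+1)/2 = 78.)
Step 4: Test statistic W = min(W+, W-) = 29.
Step 5: Ties in |d|, so use the tie-corrected normal approximation.
        E[W] = n(n+1)/4 = 12*13/4 = 39.
        Tie groups: |d|=4 (t=2), |d|=6 (t=2), |d|=8 (t=4); sum(t^3 - t) = 72.
        Var[W] = n(n+1)(2n+1)/24 - sum(t^3-t)/48 = 3900/24 - 72/48 = 161.
        z = (W - E[W]) / sqrt(Var[W]) = (29 - 39) / 12.6886 = -0.7881.
        Two-sided p = 2*Phi(z) = 0.430632.
Step 6: alpha = 0.1. fail to reject H0.

W+ = 29, W- = 49, W = min = 29, p = 0.430632, fail to reject H0.


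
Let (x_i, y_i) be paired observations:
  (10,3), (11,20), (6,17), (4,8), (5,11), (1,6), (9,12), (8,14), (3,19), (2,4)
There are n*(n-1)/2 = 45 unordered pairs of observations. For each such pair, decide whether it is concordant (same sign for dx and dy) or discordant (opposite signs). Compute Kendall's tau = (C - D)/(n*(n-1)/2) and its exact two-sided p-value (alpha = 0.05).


Step 1: Enumerate the 45 unordered pairs (i,j) with i<j and classify each by sign(x_j-x_i) * sign(y_j-y_i).
  (1,2):dx=+1,dy=+17->C; (1,3):dx=-4,dy=+14->D; (1,4):dx=-6,dy=+5->D; (1,5):dx=-5,dy=+8->D
  (1,6):dx=-9,dy=+3->D; (1,7):dx=-1,dy=+9->D; (1,8):dx=-2,dy=+11->D; (1,9):dx=-7,dy=+16->D
  (1,10):dx=-8,dy=+1->D; (2,3):dx=-5,dy=-3->C; (2,4):dx=-7,dy=-12->C; (2,5):dx=-6,dy=-9->C
  (2,6):dx=-10,dy=-14->C; (2,7):dx=-2,dy=-8->C; (2,8):dx=-3,dy=-6->C; (2,9):dx=-8,dy=-1->C
  (2,10):dx=-9,dy=-16->C; (3,4):dx=-2,dy=-9->C; (3,5):dx=-1,dy=-6->C; (3,6):dx=-5,dy=-11->C
  (3,7):dx=+3,dy=-5->D; (3,8):dx=+2,dy=-3->D; (3,9):dx=-3,dy=+2->D; (3,10):dx=-4,dy=-13->C
  (4,5):dx=+1,dy=+3->C; (4,6):dx=-3,dy=-2->C; (4,7):dx=+5,dy=+4->C; (4,8):dx=+4,dy=+6->C
  (4,9):dx=-1,dy=+11->D; (4,10):dx=-2,dy=-4->C; (5,6):dx=-4,dy=-5->C; (5,7):dx=+4,dy=+1->C
  (5,8):dx=+3,dy=+3->C; (5,9):dx=-2,dy=+8->D; (5,10):dx=-3,dy=-7->C; (6,7):dx=+8,dy=+6->C
  (6,8):dx=+7,dy=+8->C; (6,9):dx=+2,dy=+13->C; (6,10):dx=+1,dy=-2->D; (7,8):dx=-1,dy=+2->D
  (7,9):dx=-6,dy=+7->D; (7,10):dx=-7,dy=-8->C; (8,9):dx=-5,dy=+5->D; (8,10):dx=-6,dy=-10->C
  (9,10):dx=-1,dy=-15->C
Step 2: C = 28, D = 17, total pairs = 45.
Step 3: tau = (C - D)/(n(n-1)/2) = (28 - 17)/45 = 0.244444.
Step 4: Exact two-sided p-value (enumerate n! = 3628800 permutations of y under H0): p = 0.380720.
Step 5: alpha = 0.05. fail to reject H0.

tau_b = 0.2444 (C=28, D=17), p = 0.380720, fail to reject H0.


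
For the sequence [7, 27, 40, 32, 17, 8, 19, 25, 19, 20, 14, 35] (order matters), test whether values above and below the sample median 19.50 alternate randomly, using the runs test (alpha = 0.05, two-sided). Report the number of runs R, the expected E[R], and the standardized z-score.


Step 1: Compute median = 19.50; label A = above, B = below.
Labels in order: BAAABBBABABA  (n_A = 6, n_B = 6)
Step 2: Count runs R = 8.
Step 3: Under H0 (random ordering), E[R] = 2*n_A*n_B/(n_A+n_B) + 1 = 2*6*6/12 + 1 = 7.0000.
        Var[R] = 2*n_A*n_B*(2*n_A*n_B - n_A - n_B) / ((n_A+n_B)^2 * (n_A+n_B-1)) = 4320/1584 = 2.7273.
        SD[R] = 1.6514.
Step 4: Continuity-corrected z = (R - 0.5 - E[R]) / SD[R] = (8 - 0.5 - 7.0000) / 1.6514 = 0.3028.
Step 5: Two-sided p-value via normal approximation = 2*(1 - Phi(|z|)) = 0.762069.
Step 6: alpha = 0.05. fail to reject H0.

R = 8, z = 0.3028, p = 0.762069, fail to reject H0.


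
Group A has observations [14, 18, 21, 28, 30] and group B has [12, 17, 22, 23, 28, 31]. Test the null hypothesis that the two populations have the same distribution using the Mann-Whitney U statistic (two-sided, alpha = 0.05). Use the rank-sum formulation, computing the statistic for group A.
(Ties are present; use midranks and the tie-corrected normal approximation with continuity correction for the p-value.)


Step 1: Combine and sort all 11 observations; assign midranks.
sorted (value, group): (12,Y), (14,X), (17,Y), (18,X), (21,X), (22,Y), (23,Y), (28,X), (28,Y), (30,X), (31,Y)
ranks: 12->1, 14->2, 17->3, 18->4, 21->5, 22->6, 23->7, 28->8.5, 28->8.5, 30->10, 31->11
Step 2: Rank sum for X: R1 = 2 + 4 + 5 + 8.5 + 10 = 29.5.
Step 3: U_X = R1 - n1(n1+1)/2 = 29.5 - 5*6/2 = 29.5 - 15 = 14.5.
       U_Y = n1*n2 - U_X = 30 - 14.5 = 15.5.
Step 4: Ties are present, so use the tie-corrected normal approximation (with continuity correction) for the p-value.
Step 5: p-value = 1.000000; compare to alpha = 0.05. fail to reject H0.

U_X = 14.5, p = 1.000000, fail to reject H0 at alpha = 0.05.


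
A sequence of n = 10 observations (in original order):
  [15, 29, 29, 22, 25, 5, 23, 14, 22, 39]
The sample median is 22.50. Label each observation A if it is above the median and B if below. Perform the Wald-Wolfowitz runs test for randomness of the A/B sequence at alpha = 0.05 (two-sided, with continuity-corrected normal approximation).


Step 1: Compute median = 22.50; label A = above, B = below.
Labels in order: BAABABABBA  (n_A = 5, n_B = 5)
Step 2: Count runs R = 8.
Step 3: Under H0 (random ordering), E[R] = 2*n_A*n_B/(n_A+n_B) + 1 = 2*5*5/10 + 1 = 6.0000.
        Var[R] = 2*n_A*n_B*(2*n_A*n_B - n_A - n_B) / ((n_A+n_B)^2 * (n_A+n_B-1)) = 2000/900 = 2.2222.
        SD[R] = 1.4907.
Step 4: Continuity-corrected z = (R - 0.5 - E[R]) / SD[R] = (8 - 0.5 - 6.0000) / 1.4907 = 1.0062.
Step 5: Two-sided p-value via normal approximation = 2*(1 - Phi(|z|)) = 0.314305.
Step 6: alpha = 0.05. fail to reject H0.

R = 8, z = 1.0062, p = 0.314305, fail to reject H0.


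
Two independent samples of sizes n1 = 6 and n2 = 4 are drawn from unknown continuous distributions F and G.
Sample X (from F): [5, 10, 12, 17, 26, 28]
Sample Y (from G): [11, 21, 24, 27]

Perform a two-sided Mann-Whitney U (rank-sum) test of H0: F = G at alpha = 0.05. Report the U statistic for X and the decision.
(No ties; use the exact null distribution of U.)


Step 1: Combine and sort all 10 observations; assign midranks.
sorted (value, group): (5,X), (10,X), (11,Y), (12,X), (17,X), (21,Y), (24,Y), (26,X), (27,Y), (28,X)
ranks: 5->1, 10->2, 11->3, 12->4, 17->5, 21->6, 24->7, 26->8, 27->9, 28->10
Step 2: Rank sum for X: R1 = 1 + 2 + 4 + 5 + 8 + 10 = 30.
Step 3: U_X = R1 - n1(n1+1)/2 = 30 - 6*7/2 = 30 - 21 = 9.
       U_Y = n1*n2 - U_X = 24 - 9 = 15.
Step 4: No ties, so the exact null distribution of U (based on enumerating the C(10,6) = 210 equally likely rank assignments) gives the two-sided p-value.
Step 5: p-value = 0.609524; compare to alpha = 0.05. fail to reject H0.

U_X = 9, p = 0.609524, fail to reject H0 at alpha = 0.05.


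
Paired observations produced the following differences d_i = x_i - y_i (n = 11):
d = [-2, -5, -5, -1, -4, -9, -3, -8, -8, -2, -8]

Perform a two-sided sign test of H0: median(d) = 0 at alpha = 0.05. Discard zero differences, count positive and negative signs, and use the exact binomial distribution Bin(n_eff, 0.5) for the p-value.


Step 1: Discard zero differences. Original n = 11; n_eff = number of nonzero differences = 11.
Nonzero differences (with sign): -2, -5, -5, -1, -4, -9, -3, -8, -8, -2, -8
Step 2: Count signs: positive = 0, negative = 11.
Step 3: Under H0: P(positive) = 0.5, so the number of positives S ~ Bin(11, 0.5).
Step 4: Two-sided exact p-value = sum of Bin(11,0.5) probabilities at or below the observed probability = 0.000977.
Step 5: alpha = 0.05. reject H0.

n_eff = 11, pos = 0, neg = 11, p = 0.000977, reject H0.


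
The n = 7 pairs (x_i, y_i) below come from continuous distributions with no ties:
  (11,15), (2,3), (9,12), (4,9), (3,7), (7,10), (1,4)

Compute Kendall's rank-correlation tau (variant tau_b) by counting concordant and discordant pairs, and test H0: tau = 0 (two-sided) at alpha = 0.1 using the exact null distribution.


Step 1: Enumerate the 21 unordered pairs (i,j) with i<j and classify each by sign(x_j-x_i) * sign(y_j-y_i).
  (1,2):dx=-9,dy=-12->C; (1,3):dx=-2,dy=-3->C; (1,4):dx=-7,dy=-6->C; (1,5):dx=-8,dy=-8->C
  (1,6):dx=-4,dy=-5->C; (1,7):dx=-10,dy=-11->C; (2,3):dx=+7,dy=+9->C; (2,4):dx=+2,dy=+6->C
  (2,5):dx=+1,dy=+4->C; (2,6):dx=+5,dy=+7->C; (2,7):dx=-1,dy=+1->D; (3,4):dx=-5,dy=-3->C
  (3,5):dx=-6,dy=-5->C; (3,6):dx=-2,dy=-2->C; (3,7):dx=-8,dy=-8->C; (4,5):dx=-1,dy=-2->C
  (4,6):dx=+3,dy=+1->C; (4,7):dx=-3,dy=-5->C; (5,6):dx=+4,dy=+3->C; (5,7):dx=-2,dy=-3->C
  (6,7):dx=-6,dy=-6->C
Step 2: C = 20, D = 1, total pairs = 21.
Step 3: tau = (C - D)/(n(n-1)/2) = (20 - 1)/21 = 0.904762.
Step 4: Exact two-sided p-value (enumerate n! = 5040 permutations of y under H0): p = 0.002778.
Step 5: alpha = 0.1. reject H0.

tau_b = 0.9048 (C=20, D=1), p = 0.002778, reject H0.


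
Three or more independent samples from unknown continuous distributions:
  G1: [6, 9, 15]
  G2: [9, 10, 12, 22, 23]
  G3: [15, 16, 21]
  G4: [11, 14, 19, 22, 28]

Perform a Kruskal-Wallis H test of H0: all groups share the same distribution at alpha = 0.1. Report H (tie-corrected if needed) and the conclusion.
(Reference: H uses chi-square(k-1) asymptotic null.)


Step 1: Combine all N = 16 observations and assign midranks.
sorted (value, group, rank): (6,G1,1), (9,G1,2.5), (9,G2,2.5), (10,G2,4), (11,G4,5), (12,G2,6), (14,G4,7), (15,G1,8.5), (15,G3,8.5), (16,G3,10), (19,G4,11), (21,G3,12), (22,G2,13.5), (22,G4,13.5), (23,G2,15), (28,G4,16)
Step 2: Sum ranks within each group.
R_1 = 12 (n_1 = 3)
R_2 = 41 (n_2 = 5)
R_3 = 30.5 (n_3 = 3)
R_4 = 52.5 (n_4 = 5)
Step 3: H = 12/(N(N+1)) * sum(R_i^2/n_i) - 3(N+1)
     = 12/(16*17) * (12^2/3 + 41^2/5 + 30.5^2/3 + 52.5^2/5) - 3*17
     = 0.044118 * 1245.53 - 51
     = 3.950000.
Step 4: Ties present; correction factor C = 1 - 18/(16^3 - 16) = 0.995588. Corrected H = 3.950000 / 0.995588 = 3.967504.
Step 5: Under H0, H ~ chi^2(3); p-value = 0.264995.
Step 6: alpha = 0.1. fail to reject H0.

H = 3.9675, df = 3, p = 0.264995, fail to reject H0.


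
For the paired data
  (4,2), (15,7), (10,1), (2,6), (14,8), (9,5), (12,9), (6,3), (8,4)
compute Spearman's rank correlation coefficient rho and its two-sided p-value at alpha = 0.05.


Step 1: Rank x and y separately (midranks; no ties here).
rank(x): 4->2, 15->9, 10->6, 2->1, 14->8, 9->5, 12->7, 6->3, 8->4
rank(y): 2->2, 7->7, 1->1, 6->6, 8->8, 5->5, 9->9, 3->3, 4->4
Step 2: d_i = R_x(i) - R_y(i); compute d_i^2.
  (2-2)^2=0, (9-7)^2=4, (6-1)^2=25, (1-6)^2=25, (8-8)^2=0, (5-5)^2=0, (7-9)^2=4, (3-3)^2=0, (4-4)^2=0
sum(d^2) = 58.
Step 3: rho = 1 - 6*58 / (9*(9^2 - 1)) = 1 - 348/720 = 0.516667.
Step 4: Under H0, t = rho * sqrt((n-2)/(1-rho^2)) = 1.5966 ~ t(7).
Step 5: Two-sided p-value from the t-distribution with 7 df = 0.154390.
Step 6: alpha = 0.05. fail to reject H0.

rho = 0.5167, p = 0.154390, fail to reject H0 at alpha = 0.05.


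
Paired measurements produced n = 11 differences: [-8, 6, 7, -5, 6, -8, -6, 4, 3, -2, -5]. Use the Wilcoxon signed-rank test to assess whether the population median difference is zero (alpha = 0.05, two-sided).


Step 1: Drop any zero differences (none here) and take |d_i|.
|d| = [8, 6, 7, 5, 6, 8, 6, 4, 3, 2, 5]
Step 2: Midrank |d_i| (ties get averaged ranks).
ranks: |8|->10.5, |6|->7, |7|->9, |5|->4.5, |6|->7, |8|->10.5, |6|->7, |4|->3, |3|->2, |2|->1, |5|->4.5
Step 3: Attach original signs; sum ranks with positive sign and with negative sign.
W+ = 7 + 9 + 7 + 3 + 2 = 28
W- = 10.5 + 4.5 + 10.5 + 7 + 1 + 4.5 = 38
(Check: W+ + W- = 66 should equal n(n+1)/2 = 66.)
Step 4: Test statistic W = min(W+, W-) = 28.
Step 5: Ties in |d|, so use the tie-corrected normal approximation.
        E[W] = n(n+1)/4 = 11*12/4 = 33.
        Tie groups: |d|=5 (t=2), |d|=6 (t=3), |d|=8 (t=2); sum(t^3 - t) = 36.
        Var[W] = n(n+1)(2n+1)/24 - sum(t^3-t)/48 = 3036/24 - 36/48 = 125.75.
        z = (W - E[W]) / sqrt(Var[W]) = (28 - 33) / 11.2138 = -0.4459.
        Two-sided p = 2*Phi(z) = 0.655685.
Step 6: alpha = 0.05. fail to reject H0.

W+ = 28, W- = 38, W = min = 28, p = 0.655685, fail to reject H0.


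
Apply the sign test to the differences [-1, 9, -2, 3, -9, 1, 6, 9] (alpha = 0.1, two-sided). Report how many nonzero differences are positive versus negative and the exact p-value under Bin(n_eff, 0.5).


Step 1: Discard zero differences. Original n = 8; n_eff = number of nonzero differences = 8.
Nonzero differences (with sign): -1, +9, -2, +3, -9, +1, +6, +9
Step 2: Count signs: positive = 5, negative = 3.
Step 3: Under H0: P(positive) = 0.5, so the number of positives S ~ Bin(8, 0.5).
Step 4: Two-sided exact p-value = sum of Bin(8,0.5) probabilities at or below the observed probability = 0.726562.
Step 5: alpha = 0.1. fail to reject H0.

n_eff = 8, pos = 5, neg = 3, p = 0.726562, fail to reject H0.


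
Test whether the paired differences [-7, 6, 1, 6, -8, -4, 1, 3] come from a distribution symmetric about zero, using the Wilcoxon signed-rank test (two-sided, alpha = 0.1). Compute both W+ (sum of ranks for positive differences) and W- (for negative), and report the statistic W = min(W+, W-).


Step 1: Drop any zero differences (none here) and take |d_i|.
|d| = [7, 6, 1, 6, 8, 4, 1, 3]
Step 2: Midrank |d_i| (ties get averaged ranks).
ranks: |7|->7, |6|->5.5, |1|->1.5, |6|->5.5, |8|->8, |4|->4, |1|->1.5, |3|->3
Step 3: Attach original signs; sum ranks with positive sign and with negative sign.
W+ = 5.5 + 1.5 + 5.5 + 1.5 + 3 = 17
W- = 7 + 8 + 4 = 19
(Check: W+ + W- = 36 should equal n(n+1)/2 = 36.)
Step 4: Test statistic W = min(W+, W-) = 17.
Step 5: Ties in |d|, so use the tie-corrected normal approximation.
        E[W] = n(n+1)/4 = 8*9/4 = 18.
        Tie groups: |d|=1 (t=2), |d|=6 (t=2); sum(t^3 - t) = 12.
        Var[W] = n(n+1)(2n+1)/24 - sum(t^3-t)/48 = 1224/24 - 12/48 = 50.75.
        z = (W - E[W]) / sqrt(Var[W]) = (17 - 18) / 7.1239 = -0.1404.
        Two-sided p = 2*Phi(z) = 0.888366.
Step 6: alpha = 0.1. fail to reject H0.

W+ = 17, W- = 19, W = min = 17, p = 0.888366, fail to reject H0.


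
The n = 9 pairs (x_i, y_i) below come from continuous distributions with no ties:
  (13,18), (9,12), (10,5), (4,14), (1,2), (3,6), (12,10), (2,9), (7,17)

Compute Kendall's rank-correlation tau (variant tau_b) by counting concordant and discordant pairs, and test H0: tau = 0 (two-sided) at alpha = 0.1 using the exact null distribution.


Step 1: Enumerate the 36 unordered pairs (i,j) with i<j and classify each by sign(x_j-x_i) * sign(y_j-y_i).
  (1,2):dx=-4,dy=-6->C; (1,3):dx=-3,dy=-13->C; (1,4):dx=-9,dy=-4->C; (1,5):dx=-12,dy=-16->C
  (1,6):dx=-10,dy=-12->C; (1,7):dx=-1,dy=-8->C; (1,8):dx=-11,dy=-9->C; (1,9):dx=-6,dy=-1->C
  (2,3):dx=+1,dy=-7->D; (2,4):dx=-5,dy=+2->D; (2,5):dx=-8,dy=-10->C; (2,6):dx=-6,dy=-6->C
  (2,7):dx=+3,dy=-2->D; (2,8):dx=-7,dy=-3->C; (2,9):dx=-2,dy=+5->D; (3,4):dx=-6,dy=+9->D
  (3,5):dx=-9,dy=-3->C; (3,6):dx=-7,dy=+1->D; (3,7):dx=+2,dy=+5->C; (3,8):dx=-8,dy=+4->D
  (3,9):dx=-3,dy=+12->D; (4,5):dx=-3,dy=-12->C; (4,6):dx=-1,dy=-8->C; (4,7):dx=+8,dy=-4->D
  (4,8):dx=-2,dy=-5->C; (4,9):dx=+3,dy=+3->C; (5,6):dx=+2,dy=+4->C; (5,7):dx=+11,dy=+8->C
  (5,8):dx=+1,dy=+7->C; (5,9):dx=+6,dy=+15->C; (6,7):dx=+9,dy=+4->C; (6,8):dx=-1,dy=+3->D
  (6,9):dx=+4,dy=+11->C; (7,8):dx=-10,dy=-1->C; (7,9):dx=-5,dy=+7->D; (8,9):dx=+5,dy=+8->C
Step 2: C = 25, D = 11, total pairs = 36.
Step 3: tau = (C - D)/(n(n-1)/2) = (25 - 11)/36 = 0.388889.
Step 4: Exact two-sided p-value (enumerate n! = 362880 permutations of y under H0): p = 0.180181.
Step 5: alpha = 0.1. fail to reject H0.

tau_b = 0.3889 (C=25, D=11), p = 0.180181, fail to reject H0.


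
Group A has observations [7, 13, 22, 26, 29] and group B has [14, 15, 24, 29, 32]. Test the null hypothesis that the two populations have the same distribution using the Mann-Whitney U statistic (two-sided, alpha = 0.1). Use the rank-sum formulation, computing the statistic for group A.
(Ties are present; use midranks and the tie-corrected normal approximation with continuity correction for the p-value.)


Step 1: Combine and sort all 10 observations; assign midranks.
sorted (value, group): (7,X), (13,X), (14,Y), (15,Y), (22,X), (24,Y), (26,X), (29,X), (29,Y), (32,Y)
ranks: 7->1, 13->2, 14->3, 15->4, 22->5, 24->6, 26->7, 29->8.5, 29->8.5, 32->10
Step 2: Rank sum for X: R1 = 1 + 2 + 5 + 7 + 8.5 = 23.5.
Step 3: U_X = R1 - n1(n1+1)/2 = 23.5 - 5*6/2 = 23.5 - 15 = 8.5.
       U_Y = n1*n2 - U_X = 25 - 8.5 = 16.5.
Step 4: Ties are present, so use the tie-corrected normal approximation (with continuity correction) for the p-value.
Step 5: p-value = 0.463344; compare to alpha = 0.1. fail to reject H0.

U_X = 8.5, p = 0.463344, fail to reject H0 at alpha = 0.1.


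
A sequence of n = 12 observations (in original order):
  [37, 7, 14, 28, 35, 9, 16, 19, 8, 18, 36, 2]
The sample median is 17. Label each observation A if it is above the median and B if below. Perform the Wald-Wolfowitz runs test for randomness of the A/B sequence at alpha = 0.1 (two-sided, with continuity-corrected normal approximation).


Step 1: Compute median = 17; label A = above, B = below.
Labels in order: ABBAABBABAAB  (n_A = 6, n_B = 6)
Step 2: Count runs R = 8.
Step 3: Under H0 (random ordering), E[R] = 2*n_A*n_B/(n_A+n_B) + 1 = 2*6*6/12 + 1 = 7.0000.
        Var[R] = 2*n_A*n_B*(2*n_A*n_B - n_A - n_B) / ((n_A+n_B)^2 * (n_A+n_B-1)) = 4320/1584 = 2.7273.
        SD[R] = 1.6514.
Step 4: Continuity-corrected z = (R - 0.5 - E[R]) / SD[R] = (8 - 0.5 - 7.0000) / 1.6514 = 0.3028.
Step 5: Two-sided p-value via normal approximation = 2*(1 - Phi(|z|)) = 0.762069.
Step 6: alpha = 0.1. fail to reject H0.

R = 8, z = 0.3028, p = 0.762069, fail to reject H0.


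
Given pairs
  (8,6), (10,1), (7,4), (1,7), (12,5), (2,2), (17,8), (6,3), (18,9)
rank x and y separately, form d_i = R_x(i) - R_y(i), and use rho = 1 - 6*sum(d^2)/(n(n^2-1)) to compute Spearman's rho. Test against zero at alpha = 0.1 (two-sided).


Step 1: Rank x and y separately (midranks; no ties here).
rank(x): 8->5, 10->6, 7->4, 1->1, 12->7, 2->2, 17->8, 6->3, 18->9
rank(y): 6->6, 1->1, 4->4, 7->7, 5->5, 2->2, 8->8, 3->3, 9->9
Step 2: d_i = R_x(i) - R_y(i); compute d_i^2.
  (5-6)^2=1, (6-1)^2=25, (4-4)^2=0, (1-7)^2=36, (7-5)^2=4, (2-2)^2=0, (8-8)^2=0, (3-3)^2=0, (9-9)^2=0
sum(d^2) = 66.
Step 3: rho = 1 - 6*66 / (9*(9^2 - 1)) = 1 - 396/720 = 0.450000.
Step 4: Under H0, t = rho * sqrt((n-2)/(1-rho^2)) = 1.3332 ~ t(7).
Step 5: Two-sided p-value from the t-distribution with 7 df = 0.224216.
Step 6: alpha = 0.1. fail to reject H0.

rho = 0.4500, p = 0.224216, fail to reject H0 at alpha = 0.1.


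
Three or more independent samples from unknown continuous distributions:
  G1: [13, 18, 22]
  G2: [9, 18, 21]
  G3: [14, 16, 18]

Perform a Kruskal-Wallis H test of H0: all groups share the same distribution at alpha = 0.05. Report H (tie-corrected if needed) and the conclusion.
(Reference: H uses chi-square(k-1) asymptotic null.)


Step 1: Combine all N = 9 observations and assign midranks.
sorted (value, group, rank): (9,G2,1), (13,G1,2), (14,G3,3), (16,G3,4), (18,G1,6), (18,G2,6), (18,G3,6), (21,G2,8), (22,G1,9)
Step 2: Sum ranks within each group.
R_1 = 17 (n_1 = 3)
R_2 = 15 (n_2 = 3)
R_3 = 13 (n_3 = 3)
Step 3: H = 12/(N(N+1)) * sum(R_i^2/n_i) - 3(N+1)
     = 12/(9*10) * (17^2/3 + 15^2/3 + 13^2/3) - 3*10
     = 0.133333 * 227.667 - 30
     = 0.355556.
Step 4: Ties present; correction factor C = 1 - 24/(9^3 - 9) = 0.966667. Corrected H = 0.355556 / 0.966667 = 0.367816.
Step 5: Under H0, H ~ chi^2(2); p-value = 0.832012.
Step 6: alpha = 0.05. fail to reject H0.

H = 0.3678, df = 2, p = 0.832012, fail to reject H0.


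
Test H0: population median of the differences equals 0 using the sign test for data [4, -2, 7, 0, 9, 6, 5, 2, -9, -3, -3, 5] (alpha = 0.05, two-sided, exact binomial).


Step 1: Discard zero differences. Original n = 12; n_eff = number of nonzero differences = 11.
Nonzero differences (with sign): +4, -2, +7, +9, +6, +5, +2, -9, -3, -3, +5
Step 2: Count signs: positive = 7, negative = 4.
Step 3: Under H0: P(positive) = 0.5, so the number of positives S ~ Bin(11, 0.5).
Step 4: Two-sided exact p-value = sum of Bin(11,0.5) probabilities at or below the observed probability = 0.548828.
Step 5: alpha = 0.05. fail to reject H0.

n_eff = 11, pos = 7, neg = 4, p = 0.548828, fail to reject H0.


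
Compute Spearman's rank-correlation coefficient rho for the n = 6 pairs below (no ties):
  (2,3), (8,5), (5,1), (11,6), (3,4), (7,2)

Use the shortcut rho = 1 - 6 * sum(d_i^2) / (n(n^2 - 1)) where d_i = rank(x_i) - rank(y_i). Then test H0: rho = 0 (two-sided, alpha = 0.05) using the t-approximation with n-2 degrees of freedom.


Step 1: Rank x and y separately (midranks; no ties here).
rank(x): 2->1, 8->5, 5->3, 11->6, 3->2, 7->4
rank(y): 3->3, 5->5, 1->1, 6->6, 4->4, 2->2
Step 2: d_i = R_x(i) - R_y(i); compute d_i^2.
  (1-3)^2=4, (5-5)^2=0, (3-1)^2=4, (6-6)^2=0, (2-4)^2=4, (4-2)^2=4
sum(d^2) = 16.
Step 3: rho = 1 - 6*16 / (6*(6^2 - 1)) = 1 - 96/210 = 0.542857.
Step 4: Under H0, t = rho * sqrt((n-2)/(1-rho^2)) = 1.2928 ~ t(4).
Step 5: Two-sided p-value from the t-distribution with 4 df = 0.265703.
Step 6: alpha = 0.05. fail to reject H0.

rho = 0.5429, p = 0.265703, fail to reject H0 at alpha = 0.05.


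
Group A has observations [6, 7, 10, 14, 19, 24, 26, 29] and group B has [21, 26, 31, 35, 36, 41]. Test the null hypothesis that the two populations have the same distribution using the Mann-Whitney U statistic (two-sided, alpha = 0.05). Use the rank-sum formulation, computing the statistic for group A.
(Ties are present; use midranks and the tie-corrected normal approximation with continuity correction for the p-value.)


Step 1: Combine and sort all 14 observations; assign midranks.
sorted (value, group): (6,X), (7,X), (10,X), (14,X), (19,X), (21,Y), (24,X), (26,X), (26,Y), (29,X), (31,Y), (35,Y), (36,Y), (41,Y)
ranks: 6->1, 7->2, 10->3, 14->4, 19->5, 21->6, 24->7, 26->8.5, 26->8.5, 29->10, 31->11, 35->12, 36->13, 41->14
Step 2: Rank sum for X: R1 = 1 + 2 + 3 + 4 + 5 + 7 + 8.5 + 10 = 40.5.
Step 3: U_X = R1 - n1(n1+1)/2 = 40.5 - 8*9/2 = 40.5 - 36 = 4.5.
       U_Y = n1*n2 - U_X = 48 - 4.5 = 43.5.
Step 4: Ties are present, so use the tie-corrected normal approximation (with continuity correction) for the p-value.
Step 5: p-value = 0.014065; compare to alpha = 0.05. reject H0.

U_X = 4.5, p = 0.014065, reject H0 at alpha = 0.05.


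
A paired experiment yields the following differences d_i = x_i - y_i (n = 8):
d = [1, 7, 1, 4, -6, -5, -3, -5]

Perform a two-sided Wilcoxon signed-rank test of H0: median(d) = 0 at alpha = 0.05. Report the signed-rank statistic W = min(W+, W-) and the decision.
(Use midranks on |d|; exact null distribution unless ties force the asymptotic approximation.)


Step 1: Drop any zero differences (none here) and take |d_i|.
|d| = [1, 7, 1, 4, 6, 5, 3, 5]
Step 2: Midrank |d_i| (ties get averaged ranks).
ranks: |1|->1.5, |7|->8, |1|->1.5, |4|->4, |6|->7, |5|->5.5, |3|->3, |5|->5.5
Step 3: Attach original signs; sum ranks with positive sign and with negative sign.
W+ = 1.5 + 8 + 1.5 + 4 = 15
W- = 7 + 5.5 + 3 + 5.5 = 21
(Check: W+ + W- = 36 should equal n(n+1)/2 = 36.)
Step 4: Test statistic W = min(W+, W-) = 15.
Step 5: Ties in |d|, so use the tie-corrected normal approximation.
        E[W] = n(n+1)/4 = 8*9/4 = 18.
        Tie groups: |d|=1 (t=2), |d|=5 (t=2); sum(t^3 - t) = 12.
        Var[W] = n(n+1)(2n+1)/24 - sum(t^3-t)/48 = 1224/24 - 12/48 = 50.75.
        z = (W - E[W]) / sqrt(Var[W]) = (15 - 18) / 7.1239 = -0.4211.
        Two-sided p = 2*Phi(z) = 0.673669.
Step 6: alpha = 0.05. fail to reject H0.

W+ = 15, W- = 21, W = min = 15, p = 0.673669, fail to reject H0.


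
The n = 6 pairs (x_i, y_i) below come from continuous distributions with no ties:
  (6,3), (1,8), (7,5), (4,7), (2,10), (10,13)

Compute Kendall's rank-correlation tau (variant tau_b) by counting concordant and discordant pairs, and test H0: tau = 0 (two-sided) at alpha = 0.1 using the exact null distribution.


Step 1: Enumerate the 15 unordered pairs (i,j) with i<j and classify each by sign(x_j-x_i) * sign(y_j-y_i).
  (1,2):dx=-5,dy=+5->D; (1,3):dx=+1,dy=+2->C; (1,4):dx=-2,dy=+4->D; (1,5):dx=-4,dy=+7->D
  (1,6):dx=+4,dy=+10->C; (2,3):dx=+6,dy=-3->D; (2,4):dx=+3,dy=-1->D; (2,5):dx=+1,dy=+2->C
  (2,6):dx=+9,dy=+5->C; (3,4):dx=-3,dy=+2->D; (3,5):dx=-5,dy=+5->D; (3,6):dx=+3,dy=+8->C
  (4,5):dx=-2,dy=+3->D; (4,6):dx=+6,dy=+6->C; (5,6):dx=+8,dy=+3->C
Step 2: C = 7, D = 8, total pairs = 15.
Step 3: tau = (C - D)/(n(n-1)/2) = (7 - 8)/15 = -0.066667.
Step 4: Exact two-sided p-value (enumerate n! = 720 permutations of y under H0): p = 1.000000.
Step 5: alpha = 0.1. fail to reject H0.

tau_b = -0.0667 (C=7, D=8), p = 1.000000, fail to reject H0.


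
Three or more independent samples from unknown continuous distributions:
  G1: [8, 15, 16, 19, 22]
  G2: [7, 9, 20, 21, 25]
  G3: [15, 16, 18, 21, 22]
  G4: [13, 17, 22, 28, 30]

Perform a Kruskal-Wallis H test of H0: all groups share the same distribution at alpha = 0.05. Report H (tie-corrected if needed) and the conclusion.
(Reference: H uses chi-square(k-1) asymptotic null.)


Step 1: Combine all N = 20 observations and assign midranks.
sorted (value, group, rank): (7,G2,1), (8,G1,2), (9,G2,3), (13,G4,4), (15,G1,5.5), (15,G3,5.5), (16,G1,7.5), (16,G3,7.5), (17,G4,9), (18,G3,10), (19,G1,11), (20,G2,12), (21,G2,13.5), (21,G3,13.5), (22,G1,16), (22,G3,16), (22,G4,16), (25,G2,18), (28,G4,19), (30,G4,20)
Step 2: Sum ranks within each group.
R_1 = 42 (n_1 = 5)
R_2 = 47.5 (n_2 = 5)
R_3 = 52.5 (n_3 = 5)
R_4 = 68 (n_4 = 5)
Step 3: H = 12/(N(N+1)) * sum(R_i^2/n_i) - 3(N+1)
     = 12/(20*21) * (42^2/5 + 47.5^2/5 + 52.5^2/5 + 68^2/5) - 3*21
     = 0.028571 * 2280.1 - 63
     = 2.145714.
Step 4: Ties present; correction factor C = 1 - 42/(20^3 - 20) = 0.994737. Corrected H = 2.145714 / 0.994737 = 2.157067.
Step 5: Under H0, H ~ chi^2(3); p-value = 0.540454.
Step 6: alpha = 0.05. fail to reject H0.

H = 2.1571, df = 3, p = 0.540454, fail to reject H0.


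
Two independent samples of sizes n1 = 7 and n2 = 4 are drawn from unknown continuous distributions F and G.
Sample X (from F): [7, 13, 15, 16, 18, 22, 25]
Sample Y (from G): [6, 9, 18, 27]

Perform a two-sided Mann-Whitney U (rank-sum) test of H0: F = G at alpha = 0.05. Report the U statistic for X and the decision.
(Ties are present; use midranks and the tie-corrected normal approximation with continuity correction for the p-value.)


Step 1: Combine and sort all 11 observations; assign midranks.
sorted (value, group): (6,Y), (7,X), (9,Y), (13,X), (15,X), (16,X), (18,X), (18,Y), (22,X), (25,X), (27,Y)
ranks: 6->1, 7->2, 9->3, 13->4, 15->5, 16->6, 18->7.5, 18->7.5, 22->9, 25->10, 27->11
Step 2: Rank sum for X: R1 = 2 + 4 + 5 + 6 + 7.5 + 9 + 10 = 43.5.
Step 3: U_X = R1 - n1(n1+1)/2 = 43.5 - 7*8/2 = 43.5 - 28 = 15.5.
       U_Y = n1*n2 - U_X = 28 - 15.5 = 12.5.
Step 4: Ties are present, so use the tie-corrected normal approximation (with continuity correction) for the p-value.
Step 5: p-value = 0.849769; compare to alpha = 0.05. fail to reject H0.

U_X = 15.5, p = 0.849769, fail to reject H0 at alpha = 0.05.


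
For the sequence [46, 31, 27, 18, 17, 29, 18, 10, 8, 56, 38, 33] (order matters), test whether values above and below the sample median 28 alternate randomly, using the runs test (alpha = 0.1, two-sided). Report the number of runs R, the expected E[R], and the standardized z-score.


Step 1: Compute median = 28; label A = above, B = below.
Labels in order: AABBBABBBAAA  (n_A = 6, n_B = 6)
Step 2: Count runs R = 5.
Step 3: Under H0 (random ordering), E[R] = 2*n_A*n_B/(n_A+n_B) + 1 = 2*6*6/12 + 1 = 7.0000.
        Var[R] = 2*n_A*n_B*(2*n_A*n_B - n_A - n_B) / ((n_A+n_B)^2 * (n_A+n_B-1)) = 4320/1584 = 2.7273.
        SD[R] = 1.6514.
Step 4: Continuity-corrected z = (R + 0.5 - E[R]) / SD[R] = (5 + 0.5 - 7.0000) / 1.6514 = -0.9083.
Step 5: Two-sided p-value via normal approximation = 2*(1 - Phi(|z|)) = 0.363722.
Step 6: alpha = 0.1. fail to reject H0.

R = 5, z = -0.9083, p = 0.363722, fail to reject H0.


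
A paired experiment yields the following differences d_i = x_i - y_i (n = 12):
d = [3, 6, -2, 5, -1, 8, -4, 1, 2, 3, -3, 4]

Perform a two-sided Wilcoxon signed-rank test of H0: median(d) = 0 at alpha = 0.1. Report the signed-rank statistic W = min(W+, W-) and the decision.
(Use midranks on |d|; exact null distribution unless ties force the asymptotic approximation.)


Step 1: Drop any zero differences (none here) and take |d_i|.
|d| = [3, 6, 2, 5, 1, 8, 4, 1, 2, 3, 3, 4]
Step 2: Midrank |d_i| (ties get averaged ranks).
ranks: |3|->6, |6|->11, |2|->3.5, |5|->10, |1|->1.5, |8|->12, |4|->8.5, |1|->1.5, |2|->3.5, |3|->6, |3|->6, |4|->8.5
Step 3: Attach original signs; sum ranks with positive sign and with negative sign.
W+ = 6 + 11 + 10 + 12 + 1.5 + 3.5 + 6 + 8.5 = 58.5
W- = 3.5 + 1.5 + 8.5 + 6 = 19.5
(Check: W+ + W- = 78 should equal n(n+1)/2 = 78.)
Step 4: Test statistic W = min(W+, W-) = 19.5.
Step 5: Ties in |d|, so use the tie-corrected normal approximation.
        E[W] = n(n+1)/4 = 12*13/4 = 39.
        Tie groups: |d|=1 (t=2), |d|=2 (t=2), |d|=3 (t=3), |d|=4 (t=2); sum(t^3 - t) = 42.
        Var[W] = n(n+1)(2n+1)/24 - sum(t^3-t)/48 = 3900/24 - 42/48 = 161.625.
        z = (W - E[W]) / sqrt(Var[W]) = (19.5 - 39) / 12.7132 = -1.5338.
        Two-sided p = 2*Phi(z) = 0.125069.
Step 6: alpha = 0.1. fail to reject H0.

W+ = 58.5, W- = 19.5, W = min = 19.5, p = 0.125069, fail to reject H0.


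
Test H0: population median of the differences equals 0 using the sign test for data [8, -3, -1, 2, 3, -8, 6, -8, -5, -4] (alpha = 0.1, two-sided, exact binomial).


Step 1: Discard zero differences. Original n = 10; n_eff = number of nonzero differences = 10.
Nonzero differences (with sign): +8, -3, -1, +2, +3, -8, +6, -8, -5, -4
Step 2: Count signs: positive = 4, negative = 6.
Step 3: Under H0: P(positive) = 0.5, so the number of positives S ~ Bin(10, 0.5).
Step 4: Two-sided exact p-value = sum of Bin(10,0.5) probabilities at or below the observed probability = 0.753906.
Step 5: alpha = 0.1. fail to reject H0.

n_eff = 10, pos = 4, neg = 6, p = 0.753906, fail to reject H0.


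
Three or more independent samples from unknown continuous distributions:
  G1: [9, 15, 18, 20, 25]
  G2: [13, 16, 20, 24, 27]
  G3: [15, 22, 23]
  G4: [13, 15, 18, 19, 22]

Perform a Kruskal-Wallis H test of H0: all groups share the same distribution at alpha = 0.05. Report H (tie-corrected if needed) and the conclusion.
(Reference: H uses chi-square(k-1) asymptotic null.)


Step 1: Combine all N = 18 observations and assign midranks.
sorted (value, group, rank): (9,G1,1), (13,G2,2.5), (13,G4,2.5), (15,G1,5), (15,G3,5), (15,G4,5), (16,G2,7), (18,G1,8.5), (18,G4,8.5), (19,G4,10), (20,G1,11.5), (20,G2,11.5), (22,G3,13.5), (22,G4,13.5), (23,G3,15), (24,G2,16), (25,G1,17), (27,G2,18)
Step 2: Sum ranks within each group.
R_1 = 43 (n_1 = 5)
R_2 = 55 (n_2 = 5)
R_3 = 33.5 (n_3 = 3)
R_4 = 39.5 (n_4 = 5)
Step 3: H = 12/(N(N+1)) * sum(R_i^2/n_i) - 3(N+1)
     = 12/(18*19) * (43^2/5 + 55^2/5 + 33.5^2/3 + 39.5^2/5) - 3*19
     = 0.035088 * 1660.93 - 57
     = 1.278363.
Step 4: Ties present; correction factor C = 1 - 48/(18^3 - 18) = 0.991744. Corrected H = 1.278363 / 0.991744 = 1.289005.
Step 5: Under H0, H ~ chi^2(3); p-value = 0.731746.
Step 6: alpha = 0.05. fail to reject H0.

H = 1.2890, df = 3, p = 0.731746, fail to reject H0.


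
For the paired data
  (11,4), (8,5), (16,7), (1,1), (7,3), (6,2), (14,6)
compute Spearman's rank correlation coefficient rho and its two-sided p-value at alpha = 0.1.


Step 1: Rank x and y separately (midranks; no ties here).
rank(x): 11->5, 8->4, 16->7, 1->1, 7->3, 6->2, 14->6
rank(y): 4->4, 5->5, 7->7, 1->1, 3->3, 2->2, 6->6
Step 2: d_i = R_x(i) - R_y(i); compute d_i^2.
  (5-4)^2=1, (4-5)^2=1, (7-7)^2=0, (1-1)^2=0, (3-3)^2=0, (2-2)^2=0, (6-6)^2=0
sum(d^2) = 2.
Step 3: rho = 1 - 6*2 / (7*(7^2 - 1)) = 1 - 12/336 = 0.964286.
Step 4: Under H0, t = rho * sqrt((n-2)/(1-rho^2)) = 8.1408 ~ t(5).
Step 5: Two-sided p-value from the t-distribution with 5 df = 0.000454.
Step 6: alpha = 0.1. reject H0.

rho = 0.9643, p = 0.000454, reject H0 at alpha = 0.1.


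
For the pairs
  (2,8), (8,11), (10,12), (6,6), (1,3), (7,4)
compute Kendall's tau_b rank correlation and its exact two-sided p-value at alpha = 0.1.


Step 1: Enumerate the 15 unordered pairs (i,j) with i<j and classify each by sign(x_j-x_i) * sign(y_j-y_i).
  (1,2):dx=+6,dy=+3->C; (1,3):dx=+8,dy=+4->C; (1,4):dx=+4,dy=-2->D; (1,5):dx=-1,dy=-5->C
  (1,6):dx=+5,dy=-4->D; (2,3):dx=+2,dy=+1->C; (2,4):dx=-2,dy=-5->C; (2,5):dx=-7,dy=-8->C
  (2,6):dx=-1,dy=-7->C; (3,4):dx=-4,dy=-6->C; (3,5):dx=-9,dy=-9->C; (3,6):dx=-3,dy=-8->C
  (4,5):dx=-5,dy=-3->C; (4,6):dx=+1,dy=-2->D; (5,6):dx=+6,dy=+1->C
Step 2: C = 12, D = 3, total pairs = 15.
Step 3: tau = (C - D)/(n(n-1)/2) = (12 - 3)/15 = 0.600000.
Step 4: Exact two-sided p-value (enumerate n! = 720 permutations of y under H0): p = 0.136111.
Step 5: alpha = 0.1. fail to reject H0.

tau_b = 0.6000 (C=12, D=3), p = 0.136111, fail to reject H0.


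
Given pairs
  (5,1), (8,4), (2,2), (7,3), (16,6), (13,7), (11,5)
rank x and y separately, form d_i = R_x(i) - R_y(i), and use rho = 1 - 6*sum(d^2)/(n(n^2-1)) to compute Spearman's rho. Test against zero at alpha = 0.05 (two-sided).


Step 1: Rank x and y separately (midranks; no ties here).
rank(x): 5->2, 8->4, 2->1, 7->3, 16->7, 13->6, 11->5
rank(y): 1->1, 4->4, 2->2, 3->3, 6->6, 7->7, 5->5
Step 2: d_i = R_x(i) - R_y(i); compute d_i^2.
  (2-1)^2=1, (4-4)^2=0, (1-2)^2=1, (3-3)^2=0, (7-6)^2=1, (6-7)^2=1, (5-5)^2=0
sum(d^2) = 4.
Step 3: rho = 1 - 6*4 / (7*(7^2 - 1)) = 1 - 24/336 = 0.928571.
Step 4: Under H0, t = rho * sqrt((n-2)/(1-rho^2)) = 5.5943 ~ t(5).
Step 5: Two-sided p-value from the t-distribution with 5 df = 0.002519.
Step 6: alpha = 0.05. reject H0.

rho = 0.9286, p = 0.002519, reject H0 at alpha = 0.05.


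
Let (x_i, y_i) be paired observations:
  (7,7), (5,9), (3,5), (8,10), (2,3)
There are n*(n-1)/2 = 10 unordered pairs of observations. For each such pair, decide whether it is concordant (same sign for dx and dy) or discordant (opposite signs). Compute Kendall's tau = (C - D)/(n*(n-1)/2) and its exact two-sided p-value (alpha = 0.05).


Step 1: Enumerate the 10 unordered pairs (i,j) with i<j and classify each by sign(x_j-x_i) * sign(y_j-y_i).
  (1,2):dx=-2,dy=+2->D; (1,3):dx=-4,dy=-2->C; (1,4):dx=+1,dy=+3->C; (1,5):dx=-5,dy=-4->C
  (2,3):dx=-2,dy=-4->C; (2,4):dx=+3,dy=+1->C; (2,5):dx=-3,dy=-6->C; (3,4):dx=+5,dy=+5->C
  (3,5):dx=-1,dy=-2->C; (4,5):dx=-6,dy=-7->C
Step 2: C = 9, D = 1, total pairs = 10.
Step 3: tau = (C - D)/(n(n-1)/2) = (9 - 1)/10 = 0.800000.
Step 4: Exact two-sided p-value (enumerate n! = 120 permutations of y under H0): p = 0.083333.
Step 5: alpha = 0.05. fail to reject H0.

tau_b = 0.8000 (C=9, D=1), p = 0.083333, fail to reject H0.


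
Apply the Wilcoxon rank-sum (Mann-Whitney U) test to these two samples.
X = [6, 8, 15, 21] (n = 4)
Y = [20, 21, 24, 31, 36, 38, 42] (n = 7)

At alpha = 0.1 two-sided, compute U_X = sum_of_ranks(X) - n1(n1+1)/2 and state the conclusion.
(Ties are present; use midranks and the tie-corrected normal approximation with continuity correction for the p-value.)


Step 1: Combine and sort all 11 observations; assign midranks.
sorted (value, group): (6,X), (8,X), (15,X), (20,Y), (21,X), (21,Y), (24,Y), (31,Y), (36,Y), (38,Y), (42,Y)
ranks: 6->1, 8->2, 15->3, 20->4, 21->5.5, 21->5.5, 24->7, 31->8, 36->9, 38->10, 42->11
Step 2: Rank sum for X: R1 = 1 + 2 + 3 + 5.5 = 11.5.
Step 3: U_X = R1 - n1(n1+1)/2 = 11.5 - 4*5/2 = 11.5 - 10 = 1.5.
       U_Y = n1*n2 - U_X = 28 - 1.5 = 26.5.
Step 4: Ties are present, so use the tie-corrected normal approximation (with continuity correction) for the p-value.
Step 5: p-value = 0.023029; compare to alpha = 0.1. reject H0.

U_X = 1.5, p = 0.023029, reject H0 at alpha = 0.1.


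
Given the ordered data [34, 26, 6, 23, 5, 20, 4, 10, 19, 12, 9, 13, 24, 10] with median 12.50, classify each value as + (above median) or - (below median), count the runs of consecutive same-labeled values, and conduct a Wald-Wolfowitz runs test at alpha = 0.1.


Step 1: Compute median = 12.50; label A = above, B = below.
Labels in order: AABABABBABBAAB  (n_A = 7, n_B = 7)
Step 2: Count runs R = 10.
Step 3: Under H0 (random ordering), E[R] = 2*n_A*n_B/(n_A+n_B) + 1 = 2*7*7/14 + 1 = 8.0000.
        Var[R] = 2*n_A*n_B*(2*n_A*n_B - n_A - n_B) / ((n_A+n_B)^2 * (n_A+n_B-1)) = 8232/2548 = 3.2308.
        SD[R] = 1.7974.
Step 4: Continuity-corrected z = (R - 0.5 - E[R]) / SD[R] = (10 - 0.5 - 8.0000) / 1.7974 = 0.8345.
Step 5: Two-sided p-value via normal approximation = 2*(1 - Phi(|z|)) = 0.403986.
Step 6: alpha = 0.1. fail to reject H0.

R = 10, z = 0.8345, p = 0.403986, fail to reject H0.


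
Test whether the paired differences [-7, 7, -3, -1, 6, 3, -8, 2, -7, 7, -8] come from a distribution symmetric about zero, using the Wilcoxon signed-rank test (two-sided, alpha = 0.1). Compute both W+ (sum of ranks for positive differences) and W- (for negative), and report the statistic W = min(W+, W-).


Step 1: Drop any zero differences (none here) and take |d_i|.
|d| = [7, 7, 3, 1, 6, 3, 8, 2, 7, 7, 8]
Step 2: Midrank |d_i| (ties get averaged ranks).
ranks: |7|->7.5, |7|->7.5, |3|->3.5, |1|->1, |6|->5, |3|->3.5, |8|->10.5, |2|->2, |7|->7.5, |7|->7.5, |8|->10.5
Step 3: Attach original signs; sum ranks with positive sign and with negative sign.
W+ = 7.5 + 5 + 3.5 + 2 + 7.5 = 25.5
W- = 7.5 + 3.5 + 1 + 10.5 + 7.5 + 10.5 = 40.5
(Check: W+ + W- = 66 should equal n(n+1)/2 = 66.)
Step 4: Test statistic W = min(W+, W-) = 25.5.
Step 5: Ties in |d|, so use the tie-corrected normal approximation.
        E[W] = n(n+1)/4 = 11*12/4 = 33.
        Tie groups: |d|=3 (t=2), |d|=7 (t=4), |d|=8 (t=2); sum(t^3 - t) = 72.
        Var[W] = n(n+1)(2n+1)/24 - sum(t^3-t)/48 = 3036/24 - 72/48 = 125.
        z = (W - E[W]) / sqrt(Var[W]) = (25.5 - 33) / 11.1803 = -0.6708.
        Two-sided p = 2*Phi(z) = 0.502335.
Step 6: alpha = 0.1. fail to reject H0.

W+ = 25.5, W- = 40.5, W = min = 25.5, p = 0.502335, fail to reject H0.


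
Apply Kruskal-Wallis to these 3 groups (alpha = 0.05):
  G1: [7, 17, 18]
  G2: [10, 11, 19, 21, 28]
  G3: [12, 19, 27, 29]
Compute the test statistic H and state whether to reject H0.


Step 1: Combine all N = 12 observations and assign midranks.
sorted (value, group, rank): (7,G1,1), (10,G2,2), (11,G2,3), (12,G3,4), (17,G1,5), (18,G1,6), (19,G2,7.5), (19,G3,7.5), (21,G2,9), (27,G3,10), (28,G2,11), (29,G3,12)
Step 2: Sum ranks within each group.
R_1 = 12 (n_1 = 3)
R_2 = 32.5 (n_2 = 5)
R_3 = 33.5 (n_3 = 4)
Step 3: H = 12/(N(N+1)) * sum(R_i^2/n_i) - 3(N+1)
     = 12/(12*13) * (12^2/3 + 32.5^2/5 + 33.5^2/4) - 3*13
     = 0.076923 * 539.812 - 39
     = 2.524038.
Step 4: Ties present; correction factor C = 1 - 6/(12^3 - 12) = 0.996503. Corrected H = 2.524038 / 0.996503 = 2.532895.
Step 5: Under H0, H ~ chi^2(2); p-value = 0.281831.
Step 6: alpha = 0.05. fail to reject H0.

H = 2.5329, df = 2, p = 0.281831, fail to reject H0.


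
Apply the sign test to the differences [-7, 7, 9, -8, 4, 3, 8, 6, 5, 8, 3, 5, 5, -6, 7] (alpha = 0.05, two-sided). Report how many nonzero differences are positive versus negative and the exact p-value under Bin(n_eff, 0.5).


Step 1: Discard zero differences. Original n = 15; n_eff = number of nonzero differences = 15.
Nonzero differences (with sign): -7, +7, +9, -8, +4, +3, +8, +6, +5, +8, +3, +5, +5, -6, +7
Step 2: Count signs: positive = 12, negative = 3.
Step 3: Under H0: P(positive) = 0.5, so the number of positives S ~ Bin(15, 0.5).
Step 4: Two-sided exact p-value = sum of Bin(15,0.5) probabilities at or below the observed probability = 0.035156.
Step 5: alpha = 0.05. reject H0.

n_eff = 15, pos = 12, neg = 3, p = 0.035156, reject H0.


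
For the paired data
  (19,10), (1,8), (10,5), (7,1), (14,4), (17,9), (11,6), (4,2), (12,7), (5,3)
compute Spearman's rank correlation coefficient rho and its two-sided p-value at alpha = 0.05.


Step 1: Rank x and y separately (midranks; no ties here).
rank(x): 19->10, 1->1, 10->5, 7->4, 14->8, 17->9, 11->6, 4->2, 12->7, 5->3
rank(y): 10->10, 8->8, 5->5, 1->1, 4->4, 9->9, 6->6, 2->2, 7->7, 3->3
Step 2: d_i = R_x(i) - R_y(i); compute d_i^2.
  (10-10)^2=0, (1-8)^2=49, (5-5)^2=0, (4-1)^2=9, (8-4)^2=16, (9-9)^2=0, (6-6)^2=0, (2-2)^2=0, (7-7)^2=0, (3-3)^2=0
sum(d^2) = 74.
Step 3: rho = 1 - 6*74 / (10*(10^2 - 1)) = 1 - 444/990 = 0.551515.
Step 4: Under H0, t = rho * sqrt((n-2)/(1-rho^2)) = 1.8700 ~ t(8).
Step 5: Two-sided p-value from the t-distribution with 8 df = 0.098401.
Step 6: alpha = 0.05. fail to reject H0.

rho = 0.5515, p = 0.098401, fail to reject H0 at alpha = 0.05.
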